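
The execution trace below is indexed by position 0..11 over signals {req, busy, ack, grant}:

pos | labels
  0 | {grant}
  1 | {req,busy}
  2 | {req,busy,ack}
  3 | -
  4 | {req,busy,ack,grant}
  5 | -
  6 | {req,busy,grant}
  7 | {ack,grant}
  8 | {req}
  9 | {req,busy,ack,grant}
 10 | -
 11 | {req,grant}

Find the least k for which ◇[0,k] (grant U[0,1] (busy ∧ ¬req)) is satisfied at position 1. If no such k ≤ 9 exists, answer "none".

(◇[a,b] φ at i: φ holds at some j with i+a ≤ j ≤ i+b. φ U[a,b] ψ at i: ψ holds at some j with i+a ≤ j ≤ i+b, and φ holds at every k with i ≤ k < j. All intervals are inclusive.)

Scan j = 1,2,… for (grant U[0,1] (busy ∧ ¬req)):
  j=1: fails
  j=2: fails
  j=3: fails
  j=4: fails
  j=5: fails
  j=6: fails
  j=7: fails
  j=8: fails
  j=9: fails
  j=10: fails
No j in [1,10] satisfies it → none.

none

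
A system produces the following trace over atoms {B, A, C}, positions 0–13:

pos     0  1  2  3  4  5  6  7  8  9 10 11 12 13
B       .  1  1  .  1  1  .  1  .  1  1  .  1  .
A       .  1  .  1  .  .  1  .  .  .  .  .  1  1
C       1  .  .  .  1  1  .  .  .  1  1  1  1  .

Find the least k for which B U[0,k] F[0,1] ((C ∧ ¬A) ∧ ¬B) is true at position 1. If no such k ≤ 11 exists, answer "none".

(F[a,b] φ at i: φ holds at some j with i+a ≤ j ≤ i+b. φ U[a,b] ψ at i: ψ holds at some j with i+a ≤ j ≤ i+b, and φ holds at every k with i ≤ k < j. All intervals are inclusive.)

Need earliest j ≥ 1 with F[0,1] ((C ∧ ¬A) ∧ ¬B), and B at every k in [1,j-1].
  j=1: rhs fails.
  j=2: rhs fails.
  j=3: rhs fails.
  j=4: rhs fails.
  j=5: rhs fails.
  j=6: rhs fails.
  j=7: rhs fails.
  j=8: rhs fails.
  j=9: rhs fails.
  j=10: rhs holds but lhs fails at k=3.
  j=11: rhs holds but lhs fails at k=3.
  j=12: rhs fails.
No witness within the range → none.

none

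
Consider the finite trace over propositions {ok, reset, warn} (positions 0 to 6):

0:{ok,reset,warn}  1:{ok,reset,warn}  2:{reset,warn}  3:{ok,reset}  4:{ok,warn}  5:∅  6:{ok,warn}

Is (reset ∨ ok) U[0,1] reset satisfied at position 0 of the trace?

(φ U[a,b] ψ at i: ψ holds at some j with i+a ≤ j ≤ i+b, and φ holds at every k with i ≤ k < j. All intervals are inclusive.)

Need some j in [0,1] with reset, and (reset ∨ ok) at every k in [0,j-1].
  j=0: reset holds; no prefix to check → satisfied.

True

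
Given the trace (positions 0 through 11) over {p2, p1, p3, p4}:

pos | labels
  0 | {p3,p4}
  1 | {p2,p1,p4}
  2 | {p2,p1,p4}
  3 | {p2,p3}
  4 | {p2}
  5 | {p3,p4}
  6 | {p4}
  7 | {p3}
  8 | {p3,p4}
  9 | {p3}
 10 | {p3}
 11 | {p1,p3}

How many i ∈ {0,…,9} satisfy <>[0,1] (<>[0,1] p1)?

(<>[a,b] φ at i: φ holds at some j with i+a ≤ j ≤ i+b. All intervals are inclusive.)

Evaluate at each i in [0,9]:
  i=0: ✓ (witness j=0)
  i=1: ✓ (witness j=1)
  i=2: ✓ (witness j=2)
  i=3: ✗ (none in [3,4])
  i=4: ✗ (none in [4,5])
  i=5: ✗ (none in [5,6])
  i=6: ✗ (none in [6,7])
  i=7: ✗ (none in [7,8])
  i=8: ✗ (none in [8,9])
  i=9: ✓ (witness j=10)
Positions where it holds: {0, 1, 2, 9} → 4.

4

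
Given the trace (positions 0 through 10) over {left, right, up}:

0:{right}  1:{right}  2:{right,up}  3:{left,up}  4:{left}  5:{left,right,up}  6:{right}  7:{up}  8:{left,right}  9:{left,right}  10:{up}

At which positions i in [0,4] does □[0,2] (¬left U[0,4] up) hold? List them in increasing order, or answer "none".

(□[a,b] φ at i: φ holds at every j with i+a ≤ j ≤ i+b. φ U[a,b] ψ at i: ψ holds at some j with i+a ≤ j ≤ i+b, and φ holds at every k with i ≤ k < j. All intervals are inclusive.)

Evaluate at each i in [0,4]:
  i=0: ✓ (all of [0,2])
  i=1: ✓ (all of [1,3])
  i=2: ✗ (fails at j=4)
  i=3: ✗ (fails at j=4)
  i=4: ✗ (fails at j=4)

0, 1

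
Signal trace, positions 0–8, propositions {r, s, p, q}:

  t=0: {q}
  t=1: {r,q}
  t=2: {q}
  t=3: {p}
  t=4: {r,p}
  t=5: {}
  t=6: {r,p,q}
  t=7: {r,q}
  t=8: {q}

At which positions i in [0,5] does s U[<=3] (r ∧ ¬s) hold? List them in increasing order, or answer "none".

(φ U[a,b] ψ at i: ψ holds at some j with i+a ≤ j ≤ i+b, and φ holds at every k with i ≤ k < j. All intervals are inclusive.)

1, 4

Evaluate at each i in [0,5]:
  i=0: ✗ (lhs fails at k=0 before rhs at j=1)
  i=1: ✓ (rhs at j=1)
  i=2: ✗ (lhs fails at k=2 before rhs at j=4)
  i=3: ✗ (lhs fails at k=3 before rhs at j=4)
  i=4: ✓ (rhs at j=4)
  i=5: ✗ (lhs fails at k=5 before rhs at j=6)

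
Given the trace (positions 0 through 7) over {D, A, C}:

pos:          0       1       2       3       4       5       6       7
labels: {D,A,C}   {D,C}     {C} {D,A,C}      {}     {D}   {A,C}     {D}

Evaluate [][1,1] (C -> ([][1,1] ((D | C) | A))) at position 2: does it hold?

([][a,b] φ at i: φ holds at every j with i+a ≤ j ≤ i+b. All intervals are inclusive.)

Check (C -> ([][1,1] ((D | C) | A))) at every j in [3,3]:
  j=3: antecedent true; consequent fails at 4 → ✗
Fails at j=3 → formula fails.

False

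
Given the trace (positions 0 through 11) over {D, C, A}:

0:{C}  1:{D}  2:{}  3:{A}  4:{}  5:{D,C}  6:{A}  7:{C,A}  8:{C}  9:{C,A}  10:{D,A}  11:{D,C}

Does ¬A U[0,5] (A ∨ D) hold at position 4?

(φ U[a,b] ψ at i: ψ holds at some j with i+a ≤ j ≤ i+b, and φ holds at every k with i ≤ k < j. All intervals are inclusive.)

Need some j in [4,9] with (A ∨ D), and ¬A at every k in [4,j-1].
  j=4: (A ∨ D) false.
  j=5: (A ∨ D) holds; ¬A holds at every k in [4,4] → satisfied.

Yes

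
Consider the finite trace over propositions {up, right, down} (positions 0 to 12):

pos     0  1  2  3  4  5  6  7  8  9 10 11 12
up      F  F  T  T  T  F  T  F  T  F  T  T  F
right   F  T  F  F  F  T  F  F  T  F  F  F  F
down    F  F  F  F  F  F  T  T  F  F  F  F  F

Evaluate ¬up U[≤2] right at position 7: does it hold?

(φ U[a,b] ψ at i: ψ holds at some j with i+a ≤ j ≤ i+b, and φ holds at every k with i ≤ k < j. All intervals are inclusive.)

True

Need some j in [7,9] with right, and ¬up at every k in [7,j-1].
  j=7: right false.
  j=8: right holds; ¬up holds at every k in [7,7] → satisfied.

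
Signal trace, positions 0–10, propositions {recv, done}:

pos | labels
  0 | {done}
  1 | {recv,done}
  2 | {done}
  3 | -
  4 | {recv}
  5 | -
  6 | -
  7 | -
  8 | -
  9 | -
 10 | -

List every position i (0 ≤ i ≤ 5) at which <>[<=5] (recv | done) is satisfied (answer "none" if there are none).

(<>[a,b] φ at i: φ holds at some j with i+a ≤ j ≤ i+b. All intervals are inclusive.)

Evaluate at each i in [0,5]:
  i=0: ✓ (witness j=0)
  i=1: ✓ (witness j=1)
  i=2: ✓ (witness j=2)
  i=3: ✓ (witness j=4)
  i=4: ✓ (witness j=4)
  i=5: ✗ (none in [5,10])

0, 1, 2, 3, 4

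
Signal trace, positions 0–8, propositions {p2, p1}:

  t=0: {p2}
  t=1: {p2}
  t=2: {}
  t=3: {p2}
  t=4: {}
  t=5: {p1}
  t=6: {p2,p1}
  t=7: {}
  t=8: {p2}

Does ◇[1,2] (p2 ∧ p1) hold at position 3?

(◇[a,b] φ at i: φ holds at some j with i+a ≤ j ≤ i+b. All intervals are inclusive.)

Check (p2 ∧ p1) at each j in [4,5]:
  j=4: false
  j=5: false
No position in the window satisfies it → formula fails.

False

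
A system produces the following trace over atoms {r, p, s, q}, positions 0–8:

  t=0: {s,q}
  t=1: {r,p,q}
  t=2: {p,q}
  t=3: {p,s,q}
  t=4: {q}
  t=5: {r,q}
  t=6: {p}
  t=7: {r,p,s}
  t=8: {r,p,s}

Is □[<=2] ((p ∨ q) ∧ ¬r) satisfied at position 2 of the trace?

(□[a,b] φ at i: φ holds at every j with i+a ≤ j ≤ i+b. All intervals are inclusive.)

Check ((p ∨ q) ∧ ¬r) at every j in [2,4]:
  j=2: true
  j=3: true
  j=4: true
All positions satisfy it → formula holds.

Yes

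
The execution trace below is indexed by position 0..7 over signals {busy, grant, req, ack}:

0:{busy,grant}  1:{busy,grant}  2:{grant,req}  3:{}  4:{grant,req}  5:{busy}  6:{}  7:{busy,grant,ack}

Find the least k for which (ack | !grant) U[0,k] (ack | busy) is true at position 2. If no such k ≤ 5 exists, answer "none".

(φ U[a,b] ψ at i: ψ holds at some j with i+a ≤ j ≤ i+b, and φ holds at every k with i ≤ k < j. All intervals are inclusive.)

Need earliest j ≥ 2 with (ack | busy), and (ack | !grant) at every k in [2,j-1].
  j=2: rhs fails.
  j=3: rhs fails.
  j=4: rhs fails.
  j=5: rhs holds but lhs fails at k=2.
  j=6: rhs fails.
  j=7: rhs holds but lhs fails at k=2.
No witness within the range → none.

none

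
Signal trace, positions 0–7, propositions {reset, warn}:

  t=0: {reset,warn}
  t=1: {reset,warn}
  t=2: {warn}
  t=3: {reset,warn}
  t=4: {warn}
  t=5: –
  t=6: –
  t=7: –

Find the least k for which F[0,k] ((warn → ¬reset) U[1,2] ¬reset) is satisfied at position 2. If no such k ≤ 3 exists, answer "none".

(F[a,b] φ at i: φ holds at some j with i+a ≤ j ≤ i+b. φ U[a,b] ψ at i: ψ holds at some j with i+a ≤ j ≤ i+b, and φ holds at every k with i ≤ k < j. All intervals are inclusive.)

Scan j = 2,3,… for ((warn → ¬reset) U[1,2] ¬reset):
  j=2: fails
  j=3: fails
  j=4: holds
First hit at j=4, so smallest k = 4-2 = 2.

2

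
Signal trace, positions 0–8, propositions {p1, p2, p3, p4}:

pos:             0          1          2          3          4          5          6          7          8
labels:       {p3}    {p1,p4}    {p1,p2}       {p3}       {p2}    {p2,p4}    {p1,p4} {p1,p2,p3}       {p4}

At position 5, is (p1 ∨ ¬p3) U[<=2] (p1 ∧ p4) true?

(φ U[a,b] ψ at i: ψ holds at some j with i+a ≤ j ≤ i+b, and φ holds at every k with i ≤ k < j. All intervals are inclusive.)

Need some j in [5,7] with (p1 ∧ p4), and (p1 ∨ ¬p3) at every k in [5,j-1].
  j=5: (p1 ∧ p4) false.
  j=6: (p1 ∧ p4) holds; (p1 ∨ ¬p3) holds at every k in [5,5] → satisfied.

True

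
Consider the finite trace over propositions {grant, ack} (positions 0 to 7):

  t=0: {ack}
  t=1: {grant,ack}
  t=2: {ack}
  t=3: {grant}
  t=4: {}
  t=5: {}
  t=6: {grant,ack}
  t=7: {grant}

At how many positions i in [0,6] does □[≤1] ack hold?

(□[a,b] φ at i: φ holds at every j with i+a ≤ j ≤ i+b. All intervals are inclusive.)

2

Evaluate at each i in [0,6]:
  i=0: ✓ (all of [0,1])
  i=1: ✓ (all of [1,2])
  i=2: ✗ (fails at j=3)
  i=3: ✗ (fails at j=3)
  i=4: ✗ (fails at j=4)
  i=5: ✗ (fails at j=5)
  i=6: ✗ (fails at j=7)
Positions where it holds: {0, 1} → 2.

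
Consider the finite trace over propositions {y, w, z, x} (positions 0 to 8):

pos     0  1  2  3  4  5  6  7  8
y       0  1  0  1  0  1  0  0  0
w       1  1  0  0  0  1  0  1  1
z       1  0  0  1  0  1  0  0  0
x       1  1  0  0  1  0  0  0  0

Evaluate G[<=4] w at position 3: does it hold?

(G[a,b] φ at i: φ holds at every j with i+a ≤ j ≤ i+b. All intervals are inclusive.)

False

Check w at every j in [3,7]:
  j=3: false
  j=4: false
  j=5: true
  j=6: false
  j=7: true
Fails at j=3 → formula fails.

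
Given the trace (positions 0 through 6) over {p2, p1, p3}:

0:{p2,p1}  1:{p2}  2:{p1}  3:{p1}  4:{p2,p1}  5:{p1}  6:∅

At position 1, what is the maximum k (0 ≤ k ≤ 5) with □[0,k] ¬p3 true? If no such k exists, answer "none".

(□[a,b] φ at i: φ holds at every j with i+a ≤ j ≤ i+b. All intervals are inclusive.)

5

¬p3 must hold from j=1 onward; find where it first fails.
  j=1: holds
  j=2: holds
  j=3: holds
  j=4: holds
  j=5: holds
  j=6: holds
Holds through j=6; largest k = 5.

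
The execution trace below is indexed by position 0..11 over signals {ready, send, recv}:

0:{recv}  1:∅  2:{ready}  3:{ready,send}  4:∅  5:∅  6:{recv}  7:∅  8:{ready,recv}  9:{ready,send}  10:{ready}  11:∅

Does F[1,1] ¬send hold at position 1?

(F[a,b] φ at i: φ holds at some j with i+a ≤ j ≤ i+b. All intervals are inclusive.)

Yes

Check ¬send at each j in [2,2]:
  j=2: true
Found at j=2 → formula holds.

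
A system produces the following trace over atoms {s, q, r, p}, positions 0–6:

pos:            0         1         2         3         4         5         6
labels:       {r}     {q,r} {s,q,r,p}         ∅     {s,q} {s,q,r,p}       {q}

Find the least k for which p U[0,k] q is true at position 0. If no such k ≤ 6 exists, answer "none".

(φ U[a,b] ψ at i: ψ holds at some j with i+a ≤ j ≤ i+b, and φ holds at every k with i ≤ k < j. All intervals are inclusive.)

Need earliest j ≥ 0 with q, and p at every k in [0,j-1].
  j=0: rhs fails.
  j=1: rhs holds but lhs fails at k=0.
  j=2: rhs holds but lhs fails at k=0.
  j=3: rhs fails.
  j=4: rhs holds but lhs fails at k=0.
  j=5: rhs holds but lhs fails at k=0.
  j=6: rhs holds but lhs fails at k=0.
No witness within the range → none.

none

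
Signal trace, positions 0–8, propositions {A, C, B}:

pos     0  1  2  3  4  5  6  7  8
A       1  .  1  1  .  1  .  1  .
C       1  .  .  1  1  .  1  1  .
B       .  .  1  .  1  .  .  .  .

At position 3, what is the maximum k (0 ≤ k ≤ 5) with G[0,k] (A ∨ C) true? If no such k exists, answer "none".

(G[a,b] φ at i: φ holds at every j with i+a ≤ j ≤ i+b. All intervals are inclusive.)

4

(A ∨ C) must hold from j=3 onward; find where it first fails.
  j=3: holds
  j=4: holds
  j=5: holds
  j=6: holds
  j=7: holds
  j=8: fails
Holds on [3,7], so largest k = 4.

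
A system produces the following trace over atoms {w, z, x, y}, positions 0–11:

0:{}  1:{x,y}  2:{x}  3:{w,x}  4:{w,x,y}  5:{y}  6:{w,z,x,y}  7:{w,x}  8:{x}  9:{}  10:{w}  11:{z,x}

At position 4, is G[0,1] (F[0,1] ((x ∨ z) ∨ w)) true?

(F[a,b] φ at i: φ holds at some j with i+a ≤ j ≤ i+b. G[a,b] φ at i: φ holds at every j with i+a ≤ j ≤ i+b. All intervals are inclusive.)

Check F[0,1] ((x ∨ z) ∨ w) at every j in [4,5]:
  j=4: holds (witness at 4)
  j=5: holds (witness at 6)
All positions satisfy it → formula holds.

Holds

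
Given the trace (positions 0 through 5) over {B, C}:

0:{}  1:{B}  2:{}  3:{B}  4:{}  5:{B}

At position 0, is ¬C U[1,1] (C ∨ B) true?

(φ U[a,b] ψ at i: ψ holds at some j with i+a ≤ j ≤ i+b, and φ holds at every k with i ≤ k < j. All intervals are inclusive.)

Need some j in [1,1] with (C ∨ B), and ¬C at every k in [0,j-1].
  j=1: (C ∨ B) holds; ¬C holds at every k in [0,0] → satisfied.

True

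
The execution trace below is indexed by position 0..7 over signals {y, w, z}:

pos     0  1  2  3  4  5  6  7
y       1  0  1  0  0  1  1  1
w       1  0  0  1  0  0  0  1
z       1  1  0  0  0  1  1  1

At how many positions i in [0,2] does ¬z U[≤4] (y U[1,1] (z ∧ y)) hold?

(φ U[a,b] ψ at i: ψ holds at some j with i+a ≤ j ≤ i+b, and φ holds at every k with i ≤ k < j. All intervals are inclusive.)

1

Evaluate at each i in [0,2]:
  i=0: ✗ (no rhs in [0,4])
  i=1: ✗ (lhs fails at k=1 before rhs at j=5)
  i=2: ✓ (rhs at j=5; lhs holds on [2,4])
Positions where it holds: {2} → 1.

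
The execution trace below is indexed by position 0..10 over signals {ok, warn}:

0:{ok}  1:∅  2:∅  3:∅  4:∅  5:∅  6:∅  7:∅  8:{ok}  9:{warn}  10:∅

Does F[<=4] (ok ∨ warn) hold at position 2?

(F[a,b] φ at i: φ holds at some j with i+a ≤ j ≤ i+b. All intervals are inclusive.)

Check (ok ∨ warn) at each j in [2,6]:
  j=2: false
  j=3: false
  j=4: false
  j=5: false
  j=6: false
No position in the window satisfies it → formula fails.

False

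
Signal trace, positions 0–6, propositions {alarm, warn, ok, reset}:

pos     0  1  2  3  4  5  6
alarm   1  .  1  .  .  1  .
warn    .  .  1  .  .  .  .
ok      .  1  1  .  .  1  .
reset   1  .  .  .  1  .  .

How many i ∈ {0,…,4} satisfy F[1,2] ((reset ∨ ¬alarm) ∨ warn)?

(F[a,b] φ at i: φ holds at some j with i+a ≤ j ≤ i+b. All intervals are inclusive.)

5

Evaluate at each i in [0,4]:
  i=0: ✓ (witness j=1)
  i=1: ✓ (witness j=2)
  i=2: ✓ (witness j=3)
  i=3: ✓ (witness j=4)
  i=4: ✓ (witness j=6)
Positions where it holds: {0, 1, 2, 3, 4} → 5.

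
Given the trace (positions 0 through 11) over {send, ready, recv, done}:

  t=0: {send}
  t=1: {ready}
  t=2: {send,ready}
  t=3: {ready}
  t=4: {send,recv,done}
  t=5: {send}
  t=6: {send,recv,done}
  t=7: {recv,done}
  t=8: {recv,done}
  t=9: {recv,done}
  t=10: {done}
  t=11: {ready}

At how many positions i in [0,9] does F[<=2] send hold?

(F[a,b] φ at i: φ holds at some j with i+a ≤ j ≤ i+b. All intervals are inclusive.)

7

Evaluate at each i in [0,9]:
  i=0: ✓ (witness j=0)
  i=1: ✓ (witness j=2)
  i=2: ✓ (witness j=2)
  i=3: ✓ (witness j=4)
  i=4: ✓ (witness j=4)
  i=5: ✓ (witness j=5)
  i=6: ✓ (witness j=6)
  i=7: ✗ (none in [7,9])
  i=8: ✗ (none in [8,10])
  i=9: ✗ (none in [9,11])
Positions where it holds: {0, 1, 2, 3, 4, 5, 6} → 7.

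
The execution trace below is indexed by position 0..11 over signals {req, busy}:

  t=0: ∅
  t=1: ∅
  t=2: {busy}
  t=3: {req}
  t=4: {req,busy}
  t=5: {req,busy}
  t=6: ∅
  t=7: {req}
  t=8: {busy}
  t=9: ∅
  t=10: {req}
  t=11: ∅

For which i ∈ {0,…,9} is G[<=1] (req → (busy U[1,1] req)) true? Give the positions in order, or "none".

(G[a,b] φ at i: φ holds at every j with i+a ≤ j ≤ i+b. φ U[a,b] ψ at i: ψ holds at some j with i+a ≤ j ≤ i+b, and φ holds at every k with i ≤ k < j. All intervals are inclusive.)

Evaluate at each i in [0,9]:
  i=0: ✓ (all of [0,1])
  i=1: ✓ (all of [1,2])
  i=2: ✗ (fails at j=3)
  i=3: ✗ (fails at j=3)
  i=4: ✗ (fails at j=5)
  i=5: ✗ (fails at j=5)
  i=6: ✗ (fails at j=7)
  i=7: ✗ (fails at j=7)
  i=8: ✓ (all of [8,9])
  i=9: ✗ (fails at j=10)

0, 1, 8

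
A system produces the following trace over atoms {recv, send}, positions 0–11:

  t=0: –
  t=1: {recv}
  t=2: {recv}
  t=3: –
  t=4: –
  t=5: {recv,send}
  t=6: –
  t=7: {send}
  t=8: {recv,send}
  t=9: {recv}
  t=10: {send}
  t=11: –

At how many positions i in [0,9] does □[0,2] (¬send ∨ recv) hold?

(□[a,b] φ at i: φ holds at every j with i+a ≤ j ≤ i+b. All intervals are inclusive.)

5

Evaluate at each i in [0,9]:
  i=0: ✓ (all of [0,2])
  i=1: ✓ (all of [1,3])
  i=2: ✓ (all of [2,4])
  i=3: ✓ (all of [3,5])
  i=4: ✓ (all of [4,6])
  i=5: ✗ (fails at j=7)
  i=6: ✗ (fails at j=7)
  i=7: ✗ (fails at j=7)
  i=8: ✗ (fails at j=10)
  i=9: ✗ (fails at j=10)
Positions where it holds: {0, 1, 2, 3, 4} → 5.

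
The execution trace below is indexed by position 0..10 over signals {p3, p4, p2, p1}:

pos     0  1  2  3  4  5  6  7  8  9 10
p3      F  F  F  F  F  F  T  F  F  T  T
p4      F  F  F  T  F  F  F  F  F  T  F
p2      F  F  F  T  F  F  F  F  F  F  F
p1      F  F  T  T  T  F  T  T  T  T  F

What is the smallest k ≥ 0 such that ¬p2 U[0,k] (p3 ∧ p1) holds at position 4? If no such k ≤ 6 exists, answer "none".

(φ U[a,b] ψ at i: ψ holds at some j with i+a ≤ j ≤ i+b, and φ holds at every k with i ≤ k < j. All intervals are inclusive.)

2

Need earliest j ≥ 4 with (p3 ∧ p1), and ¬p2 at every k in [4,j-1].
  j=4: rhs fails.
  j=5: rhs fails.
  j=6: rhs holds; lhs holds on [4,5]. k = 2.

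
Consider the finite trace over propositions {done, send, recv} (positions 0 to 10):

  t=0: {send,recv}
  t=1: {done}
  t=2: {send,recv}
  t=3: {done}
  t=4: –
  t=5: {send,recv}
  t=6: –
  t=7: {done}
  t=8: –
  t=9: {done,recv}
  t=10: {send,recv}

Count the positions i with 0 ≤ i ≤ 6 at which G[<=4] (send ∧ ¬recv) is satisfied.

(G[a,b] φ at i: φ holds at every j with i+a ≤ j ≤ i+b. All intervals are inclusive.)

0

Evaluate at each i in [0,6]:
  i=0: ✗ (fails at j=0)
  i=1: ✗ (fails at j=1)
  i=2: ✗ (fails at j=2)
  i=3: ✗ (fails at j=3)
  i=4: ✗ (fails at j=4)
  i=5: ✗ (fails at j=5)
  i=6: ✗ (fails at j=6)
Positions where it holds: {} → 0.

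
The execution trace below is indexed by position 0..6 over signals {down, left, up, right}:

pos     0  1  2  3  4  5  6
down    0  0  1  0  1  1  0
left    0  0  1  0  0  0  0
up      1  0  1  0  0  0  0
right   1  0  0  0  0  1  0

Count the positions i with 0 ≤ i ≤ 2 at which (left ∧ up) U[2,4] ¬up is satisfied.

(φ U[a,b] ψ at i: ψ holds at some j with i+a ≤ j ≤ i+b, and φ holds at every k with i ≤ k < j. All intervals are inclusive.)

0

Evaluate at each i in [0,2]:
  i=0: ✗ (lhs fails at k=0 before rhs at j=3)
  i=1: ✗ (lhs fails at k=1 before rhs at j=3)
  i=2: ✗ (lhs fails at k=3 before rhs at j=4)
Positions where it holds: {} → 0.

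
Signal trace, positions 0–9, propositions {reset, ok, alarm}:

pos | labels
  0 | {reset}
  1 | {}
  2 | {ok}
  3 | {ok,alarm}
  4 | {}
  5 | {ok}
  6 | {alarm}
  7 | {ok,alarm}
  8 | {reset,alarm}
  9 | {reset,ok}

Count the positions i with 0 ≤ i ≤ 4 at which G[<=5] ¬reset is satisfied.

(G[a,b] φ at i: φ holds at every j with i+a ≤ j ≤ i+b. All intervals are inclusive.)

Evaluate at each i in [0,4]:
  i=0: ✗ (fails at j=0)
  i=1: ✓ (all of [1,6])
  i=2: ✓ (all of [2,7])
  i=3: ✗ (fails at j=8)
  i=4: ✗ (fails at j=8)
Positions where it holds: {1, 2} → 2.

2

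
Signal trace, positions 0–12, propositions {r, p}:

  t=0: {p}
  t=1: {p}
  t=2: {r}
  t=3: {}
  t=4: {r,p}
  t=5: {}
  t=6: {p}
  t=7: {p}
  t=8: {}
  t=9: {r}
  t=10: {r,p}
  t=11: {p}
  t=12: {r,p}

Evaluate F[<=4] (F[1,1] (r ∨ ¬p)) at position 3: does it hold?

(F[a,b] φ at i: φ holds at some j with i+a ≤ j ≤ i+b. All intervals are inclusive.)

Holds

Check F[1,1] (r ∨ ¬p) at each j in [3,7]:
  j=3: holds (witness at 4)
  j=4: holds (witness at 5)
  j=5: fails (none in [6,6])
  j=6: fails (none in [7,7])
  j=7: holds (witness at 8)
Found at j=3 → formula holds.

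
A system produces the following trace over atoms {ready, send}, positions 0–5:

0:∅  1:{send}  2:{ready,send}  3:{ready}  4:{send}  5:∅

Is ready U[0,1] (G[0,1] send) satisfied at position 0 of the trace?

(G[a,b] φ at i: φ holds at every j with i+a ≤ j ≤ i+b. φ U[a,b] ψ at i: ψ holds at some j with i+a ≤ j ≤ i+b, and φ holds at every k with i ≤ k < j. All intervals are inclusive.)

No

Need some j in [0,1] with G[0,1] send, and ready at every k in [0,j-1].
  j=0: G[0,1] send — fails at 0.
  j=1: G[0,1] send holds, but ready fails at k=0 → not this j.
No j in the window works → until fails.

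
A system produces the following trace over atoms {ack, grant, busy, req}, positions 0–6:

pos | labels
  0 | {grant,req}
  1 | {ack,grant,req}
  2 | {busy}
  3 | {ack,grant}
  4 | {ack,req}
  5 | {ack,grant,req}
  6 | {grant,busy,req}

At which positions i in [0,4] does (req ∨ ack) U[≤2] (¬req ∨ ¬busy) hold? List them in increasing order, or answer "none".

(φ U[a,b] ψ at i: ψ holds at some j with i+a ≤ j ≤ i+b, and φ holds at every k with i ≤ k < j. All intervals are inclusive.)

Evaluate at each i in [0,4]:
  i=0: ✓ (rhs at j=0)
  i=1: ✓ (rhs at j=1)
  i=2: ✓ (rhs at j=2)
  i=3: ✓ (rhs at j=3)
  i=4: ✓ (rhs at j=4)

0, 1, 2, 3, 4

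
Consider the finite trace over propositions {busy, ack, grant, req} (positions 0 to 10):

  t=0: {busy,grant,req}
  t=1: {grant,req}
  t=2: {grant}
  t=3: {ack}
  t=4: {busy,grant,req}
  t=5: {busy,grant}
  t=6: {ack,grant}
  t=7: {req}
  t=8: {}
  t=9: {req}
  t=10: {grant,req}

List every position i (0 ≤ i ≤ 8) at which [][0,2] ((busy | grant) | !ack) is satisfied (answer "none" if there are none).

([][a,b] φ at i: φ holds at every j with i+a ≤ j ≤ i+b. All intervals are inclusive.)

0, 4, 5, 6, 7, 8

Evaluate at each i in [0,8]:
  i=0: ✓ (all of [0,2])
  i=1: ✗ (fails at j=3)
  i=2: ✗ (fails at j=3)
  i=3: ✗ (fails at j=3)
  i=4: ✓ (all of [4,6])
  i=5: ✓ (all of [5,7])
  i=6: ✓ (all of [6,8])
  i=7: ✓ (all of [7,9])
  i=8: ✓ (all of [8,10])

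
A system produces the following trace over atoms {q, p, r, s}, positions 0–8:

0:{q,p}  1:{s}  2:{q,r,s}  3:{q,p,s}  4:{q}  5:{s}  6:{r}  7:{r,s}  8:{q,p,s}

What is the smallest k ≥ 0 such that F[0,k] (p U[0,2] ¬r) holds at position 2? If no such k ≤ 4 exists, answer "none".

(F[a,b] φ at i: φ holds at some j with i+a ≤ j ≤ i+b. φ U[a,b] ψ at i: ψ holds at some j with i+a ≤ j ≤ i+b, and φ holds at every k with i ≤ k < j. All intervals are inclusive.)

Scan j = 2,3,… for (p U[0,2] ¬r):
  j=2: fails
  j=3: holds
First hit at j=3, so smallest k = 3-2 = 1.

1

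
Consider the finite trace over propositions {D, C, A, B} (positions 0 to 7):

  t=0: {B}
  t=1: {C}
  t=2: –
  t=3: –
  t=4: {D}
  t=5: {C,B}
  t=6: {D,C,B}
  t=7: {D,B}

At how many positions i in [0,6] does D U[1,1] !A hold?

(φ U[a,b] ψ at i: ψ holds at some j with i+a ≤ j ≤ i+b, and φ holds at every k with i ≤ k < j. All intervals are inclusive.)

2

Evaluate at each i in [0,6]:
  i=0: ✗ (lhs fails at k=0 before rhs at j=1)
  i=1: ✗ (lhs fails at k=1 before rhs at j=2)
  i=2: ✗ (lhs fails at k=2 before rhs at j=3)
  i=3: ✗ (lhs fails at k=3 before rhs at j=4)
  i=4: ✓ (rhs at j=5; lhs holds on [4,4])
  i=5: ✗ (lhs fails at k=5 before rhs at j=6)
  i=6: ✓ (rhs at j=7; lhs holds on [6,6])
Positions where it holds: {4, 6} → 2.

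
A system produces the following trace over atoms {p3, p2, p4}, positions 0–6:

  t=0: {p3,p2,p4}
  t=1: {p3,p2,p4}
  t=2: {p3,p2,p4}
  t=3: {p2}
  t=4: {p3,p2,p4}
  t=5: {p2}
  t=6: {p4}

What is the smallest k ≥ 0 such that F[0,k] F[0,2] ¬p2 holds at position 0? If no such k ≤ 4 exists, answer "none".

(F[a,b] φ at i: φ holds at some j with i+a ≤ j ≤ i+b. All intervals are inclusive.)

Scan j = 0,1,… for F[0,2] ¬p2:
  j=0: fails
  j=1: fails
  j=2: fails
  j=3: fails
  j=4: holds
First hit at j=4, so smallest k = 4-0 = 4.

4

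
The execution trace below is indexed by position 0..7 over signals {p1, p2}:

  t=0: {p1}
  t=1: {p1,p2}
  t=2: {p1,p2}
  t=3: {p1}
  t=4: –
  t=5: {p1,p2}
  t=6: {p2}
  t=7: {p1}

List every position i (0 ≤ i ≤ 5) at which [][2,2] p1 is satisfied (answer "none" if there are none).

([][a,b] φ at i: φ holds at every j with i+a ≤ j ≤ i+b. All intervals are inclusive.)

Evaluate at each i in [0,5]:
  i=0: ✓ (all of [2,2])
  i=1: ✓ (all of [3,3])
  i=2: ✗ (fails at j=4)
  i=3: ✓ (all of [5,5])
  i=4: ✗ (fails at j=6)
  i=5: ✓ (all of [7,7])

0, 1, 3, 5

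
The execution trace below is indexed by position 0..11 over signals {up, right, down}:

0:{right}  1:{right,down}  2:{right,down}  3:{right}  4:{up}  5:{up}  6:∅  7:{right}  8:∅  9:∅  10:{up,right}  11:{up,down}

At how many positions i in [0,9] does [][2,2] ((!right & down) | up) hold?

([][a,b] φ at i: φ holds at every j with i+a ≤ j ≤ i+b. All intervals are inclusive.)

4

Evaluate at each i in [0,9]:
  i=0: ✗ (fails at j=2)
  i=1: ✗ (fails at j=3)
  i=2: ✓ (all of [4,4])
  i=3: ✓ (all of [5,5])
  i=4: ✗ (fails at j=6)
  i=5: ✗ (fails at j=7)
  i=6: ✗ (fails at j=8)
  i=7: ✗ (fails at j=9)
  i=8: ✓ (all of [10,10])
  i=9: ✓ (all of [11,11])
Positions where it holds: {2, 3, 8, 9} → 4.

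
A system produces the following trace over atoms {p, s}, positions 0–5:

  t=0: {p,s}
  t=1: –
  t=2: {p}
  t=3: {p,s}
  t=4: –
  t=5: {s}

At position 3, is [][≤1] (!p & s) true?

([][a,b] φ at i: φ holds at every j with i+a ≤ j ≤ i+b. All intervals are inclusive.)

Does not hold

Check (!p & s) at every j in [3,4]:
  j=3: false
  j=4: false
Fails at j=3 → formula fails.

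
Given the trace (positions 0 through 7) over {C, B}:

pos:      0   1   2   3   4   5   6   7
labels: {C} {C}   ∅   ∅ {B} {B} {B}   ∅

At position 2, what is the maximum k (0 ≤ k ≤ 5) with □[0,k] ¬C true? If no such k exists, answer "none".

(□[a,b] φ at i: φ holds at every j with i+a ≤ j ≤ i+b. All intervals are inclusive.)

¬C must hold from j=2 onward; find where it first fails.
  j=2: holds
  j=3: holds
  j=4: holds
  j=5: holds
  j=6: holds
  j=7: holds
Holds through j=7; largest k = 5.

5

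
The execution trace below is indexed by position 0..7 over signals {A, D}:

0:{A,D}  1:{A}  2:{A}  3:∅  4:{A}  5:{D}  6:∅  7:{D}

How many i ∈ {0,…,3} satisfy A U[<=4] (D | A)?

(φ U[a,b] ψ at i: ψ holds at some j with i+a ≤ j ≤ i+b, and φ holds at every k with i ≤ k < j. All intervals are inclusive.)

3

Evaluate at each i in [0,3]:
  i=0: ✓ (rhs at j=0)
  i=1: ✓ (rhs at j=1)
  i=2: ✓ (rhs at j=2)
  i=3: ✗ (lhs fails at k=3 before rhs at j=4)
Positions where it holds: {0, 1, 2} → 3.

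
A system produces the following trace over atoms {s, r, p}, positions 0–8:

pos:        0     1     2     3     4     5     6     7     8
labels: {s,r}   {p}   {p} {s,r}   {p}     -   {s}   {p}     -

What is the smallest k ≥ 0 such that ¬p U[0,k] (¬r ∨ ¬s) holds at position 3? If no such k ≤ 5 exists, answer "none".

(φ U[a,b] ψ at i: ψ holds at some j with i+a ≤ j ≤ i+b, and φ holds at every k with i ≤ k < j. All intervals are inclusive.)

Need earliest j ≥ 3 with (¬r ∨ ¬s), and ¬p at every k in [3,j-1].
  j=3: rhs fails.
  j=4: rhs holds; lhs holds on [3,3]. k = 1.

1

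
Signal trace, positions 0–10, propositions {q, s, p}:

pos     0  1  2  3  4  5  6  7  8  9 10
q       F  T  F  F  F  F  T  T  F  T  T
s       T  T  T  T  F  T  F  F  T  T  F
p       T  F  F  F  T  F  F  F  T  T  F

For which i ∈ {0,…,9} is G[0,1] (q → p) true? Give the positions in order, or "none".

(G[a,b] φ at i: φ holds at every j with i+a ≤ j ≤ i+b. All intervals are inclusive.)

2, 3, 4, 8

Evaluate at each i in [0,9]:
  i=0: ✗ (fails at j=1)
  i=1: ✗ (fails at j=1)
  i=2: ✓ (all of [2,3])
  i=3: ✓ (all of [3,4])
  i=4: ✓ (all of [4,5])
  i=5: ✗ (fails at j=6)
  i=6: ✗ (fails at j=6)
  i=7: ✗ (fails at j=7)
  i=8: ✓ (all of [8,9])
  i=9: ✗ (fails at j=10)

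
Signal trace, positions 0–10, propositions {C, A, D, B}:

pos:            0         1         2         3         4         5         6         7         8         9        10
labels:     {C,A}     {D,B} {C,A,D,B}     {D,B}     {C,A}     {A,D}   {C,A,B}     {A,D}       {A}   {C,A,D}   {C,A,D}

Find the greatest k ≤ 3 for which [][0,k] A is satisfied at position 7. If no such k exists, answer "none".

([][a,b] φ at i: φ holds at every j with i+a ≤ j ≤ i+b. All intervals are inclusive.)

A must hold from j=7 onward; find where it first fails.
  j=7: holds
  j=8: holds
  j=9: holds
  j=10: holds
Holds through j=10; largest k = 3.

3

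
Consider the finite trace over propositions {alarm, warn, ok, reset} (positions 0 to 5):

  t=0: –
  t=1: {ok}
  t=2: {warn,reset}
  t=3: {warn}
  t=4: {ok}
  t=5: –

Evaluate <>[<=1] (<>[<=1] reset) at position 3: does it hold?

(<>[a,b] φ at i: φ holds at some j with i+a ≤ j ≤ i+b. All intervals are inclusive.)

Check <>[<=1] reset at each j in [3,4]:
  j=3: fails (none in [3,4])
  j=4: fails (none in [4,5])
No position in the window satisfies it → formula fails.

Does not hold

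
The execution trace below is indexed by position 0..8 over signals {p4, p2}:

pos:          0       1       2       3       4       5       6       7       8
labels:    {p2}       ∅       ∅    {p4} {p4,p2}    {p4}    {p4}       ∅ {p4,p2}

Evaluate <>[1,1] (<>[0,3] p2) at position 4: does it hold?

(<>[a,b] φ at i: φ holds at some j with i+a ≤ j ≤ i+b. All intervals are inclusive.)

Check <>[0,3] p2 at each j in [5,5]:
  j=5: holds (witness at 8)
Found at j=5 → formula holds.

True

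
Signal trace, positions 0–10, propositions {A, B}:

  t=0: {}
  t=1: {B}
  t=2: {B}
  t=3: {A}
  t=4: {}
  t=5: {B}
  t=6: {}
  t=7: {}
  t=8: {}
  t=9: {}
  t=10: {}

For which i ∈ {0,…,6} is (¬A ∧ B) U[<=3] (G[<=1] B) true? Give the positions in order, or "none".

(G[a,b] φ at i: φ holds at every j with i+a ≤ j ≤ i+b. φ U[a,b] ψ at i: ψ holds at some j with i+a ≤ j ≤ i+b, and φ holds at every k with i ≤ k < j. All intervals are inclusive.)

1

Evaluate at each i in [0,6]:
  i=0: ✗ (lhs fails at k=0 before rhs at j=1)
  i=1: ✓ (rhs at j=1)
  i=2: ✗ (no rhs in [2,5])
  i=3: ✗ (no rhs in [3,6])
  i=4: ✗ (no rhs in [4,7])
  i=5: ✗ (no rhs in [5,8])
  i=6: ✗ (no rhs in [6,9])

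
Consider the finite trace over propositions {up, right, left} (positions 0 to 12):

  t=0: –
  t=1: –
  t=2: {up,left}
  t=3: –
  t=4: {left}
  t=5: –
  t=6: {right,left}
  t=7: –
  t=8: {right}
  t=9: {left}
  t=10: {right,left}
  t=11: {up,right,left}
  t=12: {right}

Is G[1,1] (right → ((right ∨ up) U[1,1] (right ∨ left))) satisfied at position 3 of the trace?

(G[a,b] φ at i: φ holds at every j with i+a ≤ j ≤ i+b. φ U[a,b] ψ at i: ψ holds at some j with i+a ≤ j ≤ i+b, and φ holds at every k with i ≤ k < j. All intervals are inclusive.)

Holds

Check (right → ((right ∨ up) U[1,1] (right ∨ left))) at every j in [4,4]:
  j=4: antecedent false → ✓
All positions satisfy it → formula holds.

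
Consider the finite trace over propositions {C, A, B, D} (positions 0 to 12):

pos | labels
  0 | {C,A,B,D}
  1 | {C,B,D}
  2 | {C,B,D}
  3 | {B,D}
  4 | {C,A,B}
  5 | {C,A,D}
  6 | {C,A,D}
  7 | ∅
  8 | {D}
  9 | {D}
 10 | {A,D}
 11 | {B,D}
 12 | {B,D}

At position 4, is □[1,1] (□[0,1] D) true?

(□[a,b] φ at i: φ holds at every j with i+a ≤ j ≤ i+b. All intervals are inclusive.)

True

Check □[0,1] D at every j in [5,5]:
  j=5: holds on [5,6]
All positions satisfy it → formula holds.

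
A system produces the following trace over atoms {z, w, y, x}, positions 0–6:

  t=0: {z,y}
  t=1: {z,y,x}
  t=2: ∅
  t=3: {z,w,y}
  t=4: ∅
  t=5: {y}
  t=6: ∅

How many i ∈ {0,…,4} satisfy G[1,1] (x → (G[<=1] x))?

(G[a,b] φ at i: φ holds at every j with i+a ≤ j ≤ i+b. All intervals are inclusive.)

Evaluate at each i in [0,4]:
  i=0: ✗ (fails at j=1)
  i=1: ✓ (all of [2,2])
  i=2: ✓ (all of [3,3])
  i=3: ✓ (all of [4,4])
  i=4: ✓ (all of [5,5])
Positions where it holds: {1, 2, 3, 4} → 4.

4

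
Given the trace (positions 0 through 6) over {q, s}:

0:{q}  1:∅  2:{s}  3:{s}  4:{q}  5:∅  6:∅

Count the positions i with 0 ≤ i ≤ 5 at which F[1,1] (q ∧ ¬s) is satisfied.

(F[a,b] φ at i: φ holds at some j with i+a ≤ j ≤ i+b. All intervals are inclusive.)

Evaluate at each i in [0,5]:
  i=0: ✗ (none in [1,1])
  i=1: ✗ (none in [2,2])
  i=2: ✗ (none in [3,3])
  i=3: ✓ (witness j=4)
  i=4: ✗ (none in [5,5])
  i=5: ✗ (none in [6,6])
Positions where it holds: {3} → 1.

1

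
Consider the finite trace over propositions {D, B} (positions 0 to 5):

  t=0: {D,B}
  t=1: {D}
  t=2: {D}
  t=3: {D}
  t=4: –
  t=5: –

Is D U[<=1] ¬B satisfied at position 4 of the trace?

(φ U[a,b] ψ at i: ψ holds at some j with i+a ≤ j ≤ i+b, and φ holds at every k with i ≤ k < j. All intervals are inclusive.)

Yes

Need some j in [4,5] with ¬B, and D at every k in [4,j-1].
  j=4: ¬B holds; no prefix to check → satisfied.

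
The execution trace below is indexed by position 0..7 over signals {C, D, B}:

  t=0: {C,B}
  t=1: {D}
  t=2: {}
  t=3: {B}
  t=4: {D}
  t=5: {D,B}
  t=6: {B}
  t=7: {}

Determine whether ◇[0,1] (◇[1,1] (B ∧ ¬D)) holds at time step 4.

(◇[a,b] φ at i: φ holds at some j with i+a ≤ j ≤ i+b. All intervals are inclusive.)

Holds

Check ◇[1,1] (B ∧ ¬D) at each j in [4,5]:
  j=4: fails (none in [5,5])
  j=5: holds (witness at 6)
Found at j=5 → formula holds.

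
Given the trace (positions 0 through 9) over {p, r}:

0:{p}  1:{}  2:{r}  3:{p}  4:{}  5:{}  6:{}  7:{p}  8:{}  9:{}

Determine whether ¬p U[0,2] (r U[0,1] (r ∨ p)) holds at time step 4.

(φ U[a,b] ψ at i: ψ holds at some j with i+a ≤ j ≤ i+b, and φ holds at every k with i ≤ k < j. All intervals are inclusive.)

Does not hold

Need some j in [4,6] with (r U[0,1] (r ∨ p)), and ¬p at every k in [4,j-1].
  j=4: (r U[0,1] (r ∨ p)) — fails.
  j=5: (r U[0,1] (r ∨ p)) — fails.
  j=6: (r U[0,1] (r ∨ p)) — fails.
No j in the window works → until fails.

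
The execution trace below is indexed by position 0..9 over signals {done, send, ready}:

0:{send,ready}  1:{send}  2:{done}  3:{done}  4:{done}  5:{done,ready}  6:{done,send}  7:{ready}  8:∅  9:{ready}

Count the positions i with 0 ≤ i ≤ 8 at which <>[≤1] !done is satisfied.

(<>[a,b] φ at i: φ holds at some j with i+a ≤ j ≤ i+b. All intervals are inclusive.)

Evaluate at each i in [0,8]:
  i=0: ✓ (witness j=0)
  i=1: ✓ (witness j=1)
  i=2: ✗ (none in [2,3])
  i=3: ✗ (none in [3,4])
  i=4: ✗ (none in [4,5])
  i=5: ✗ (none in [5,6])
  i=6: ✓ (witness j=7)
  i=7: ✓ (witness j=7)
  i=8: ✓ (witness j=8)
Positions where it holds: {0, 1, 6, 7, 8} → 5.

5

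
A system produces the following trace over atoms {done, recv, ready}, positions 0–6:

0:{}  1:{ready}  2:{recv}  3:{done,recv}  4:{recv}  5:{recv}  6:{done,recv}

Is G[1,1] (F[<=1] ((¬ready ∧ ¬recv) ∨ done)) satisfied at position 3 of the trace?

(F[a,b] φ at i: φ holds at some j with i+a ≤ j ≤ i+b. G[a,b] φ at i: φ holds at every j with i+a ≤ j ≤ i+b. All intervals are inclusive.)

Check F[<=1] ((¬ready ∧ ¬recv) ∨ done) at every j in [4,4]:
  j=4: fails (none in [4,5])
Fails at j=4 → formula fails.

Does not hold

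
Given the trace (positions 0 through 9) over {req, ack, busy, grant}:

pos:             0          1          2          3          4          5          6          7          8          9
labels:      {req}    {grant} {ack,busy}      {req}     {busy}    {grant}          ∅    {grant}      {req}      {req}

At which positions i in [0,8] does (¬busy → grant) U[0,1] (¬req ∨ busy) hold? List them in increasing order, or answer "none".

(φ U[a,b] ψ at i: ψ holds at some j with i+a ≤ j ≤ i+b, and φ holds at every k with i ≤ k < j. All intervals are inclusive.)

1, 2, 4, 5, 6, 7

Evaluate at each i in [0,8]:
  i=0: ✗ (lhs fails at k=0 before rhs at j=1)
  i=1: ✓ (rhs at j=1)
  i=2: ✓ (rhs at j=2)
  i=3: ✗ (lhs fails at k=3 before rhs at j=4)
  i=4: ✓ (rhs at j=4)
  i=5: ✓ (rhs at j=5)
  i=6: ✓ (rhs at j=6)
  i=7: ✓ (rhs at j=7)
  i=8: ✗ (no rhs in [8,9])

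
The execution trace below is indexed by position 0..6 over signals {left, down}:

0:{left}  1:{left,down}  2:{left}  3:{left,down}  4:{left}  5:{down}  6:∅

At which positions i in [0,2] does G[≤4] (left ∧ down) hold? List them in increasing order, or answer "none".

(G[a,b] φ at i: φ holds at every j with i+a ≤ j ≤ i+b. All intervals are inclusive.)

Evaluate at each i in [0,2]:
  i=0: ✗ (fails at j=0)
  i=1: ✗ (fails at j=2)
  i=2: ✗ (fails at j=2)

none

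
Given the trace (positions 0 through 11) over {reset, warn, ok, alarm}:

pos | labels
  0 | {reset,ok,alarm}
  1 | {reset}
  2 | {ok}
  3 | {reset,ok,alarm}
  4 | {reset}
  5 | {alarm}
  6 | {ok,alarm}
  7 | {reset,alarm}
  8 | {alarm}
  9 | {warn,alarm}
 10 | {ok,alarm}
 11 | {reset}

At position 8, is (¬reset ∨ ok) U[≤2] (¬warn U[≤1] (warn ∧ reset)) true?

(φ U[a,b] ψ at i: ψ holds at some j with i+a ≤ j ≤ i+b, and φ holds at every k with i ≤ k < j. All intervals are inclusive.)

Need some j in [8,10] with (¬warn U[≤1] (warn ∧ reset)), and (¬reset ∨ ok) at every k in [8,j-1].
  j=8: (¬warn U[≤1] (warn ∧ reset)) — fails.
  j=9: (¬warn U[≤1] (warn ∧ reset)) — fails.
  j=10: (¬warn U[≤1] (warn ∧ reset)) — fails.
No j in the window works → until fails.

False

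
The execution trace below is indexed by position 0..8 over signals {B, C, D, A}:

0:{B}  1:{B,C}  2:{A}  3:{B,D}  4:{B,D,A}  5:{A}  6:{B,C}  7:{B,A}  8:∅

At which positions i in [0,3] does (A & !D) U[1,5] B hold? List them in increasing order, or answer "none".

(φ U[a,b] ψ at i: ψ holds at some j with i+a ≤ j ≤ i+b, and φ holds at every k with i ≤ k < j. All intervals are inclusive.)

Evaluate at each i in [0,3]:
  i=0: ✗ (lhs fails at k=0 before rhs at j=1)
  i=1: ✗ (lhs fails at k=1 before rhs at j=3)
  i=2: ✓ (rhs at j=3; lhs holds on [2,2])
  i=3: ✗ (lhs fails at k=3 before rhs at j=4)

2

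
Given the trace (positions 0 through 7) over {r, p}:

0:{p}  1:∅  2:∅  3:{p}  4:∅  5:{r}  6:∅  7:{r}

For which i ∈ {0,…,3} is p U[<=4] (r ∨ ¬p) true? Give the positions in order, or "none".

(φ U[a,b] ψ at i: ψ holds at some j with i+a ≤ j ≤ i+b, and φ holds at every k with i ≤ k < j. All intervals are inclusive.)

0, 1, 2, 3

Evaluate at each i in [0,3]:
  i=0: ✓ (rhs at j=1; lhs holds on [0,0])
  i=1: ✓ (rhs at j=1)
  i=2: ✓ (rhs at j=2)
  i=3: ✓ (rhs at j=4; lhs holds on [3,3])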